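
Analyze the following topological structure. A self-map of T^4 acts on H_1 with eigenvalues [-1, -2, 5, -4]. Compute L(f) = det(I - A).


For a torus self-map: L(f) = det(I - A) where A acts on H_1.
L(f) = (1--1) * (1--2) * (1-5) * (1--4) = 2 * 3 * -4 * 5 = -120

-120


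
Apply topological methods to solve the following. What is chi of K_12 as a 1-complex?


K_12: V = 12, E = C(12,2) = 66.
chi = V - E = 12 - 66 = -54

-54


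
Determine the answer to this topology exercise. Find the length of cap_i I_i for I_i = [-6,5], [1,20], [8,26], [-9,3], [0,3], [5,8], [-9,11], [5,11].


Intersection = [max(a_i), min(b_i)] = [8, 3].
Since 8 > 3, the intersection is empty.
Length = 0

0


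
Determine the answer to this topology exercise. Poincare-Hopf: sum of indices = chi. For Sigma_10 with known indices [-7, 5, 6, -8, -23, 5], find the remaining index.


Poincare-Hopf: sum of indices = chi(M).
chi(Sigma_10) = 2 - 2*10 = -18.
Sum of known indices = -22.
x = chi - (sum known) = -18 - (-22) = 4

4


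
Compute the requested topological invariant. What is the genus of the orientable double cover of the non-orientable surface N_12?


chi(N_12) = 2 - 12 = -10.
Double cover: chi(Sigma_g) = 2 * chi(N_12) = 2*(-10) = -20.
2 - 2g = -20, so g = (2 - (-20))/2 = 22/2 = 11

11


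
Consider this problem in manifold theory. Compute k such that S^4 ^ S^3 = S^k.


S^m ^ S^n = S^{m+n}.
k = 4 + 3 = 7

7


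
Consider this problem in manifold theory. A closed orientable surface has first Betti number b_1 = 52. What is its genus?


For a closed orientable surface: b_1 = 2g.
52 = 2g
g = 52 / 2 = 26

26


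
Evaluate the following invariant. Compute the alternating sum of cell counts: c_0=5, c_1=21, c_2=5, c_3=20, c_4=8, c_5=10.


chi = sum_k (-1)^k c_k.
= (-1)^0*5 + (-1)^1*21 + (-1)^2*5 + (-1)^3*20 + (-1)^4*8 + (-1)^5*10
= (5) + (-21) + (5) + (-20) + (8) + (-10)
= -33

-33


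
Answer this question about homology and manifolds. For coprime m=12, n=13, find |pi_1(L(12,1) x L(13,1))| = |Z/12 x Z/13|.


pi_1(X x Y) = pi_1(X) x pi_1(Y).
pi_1(L(12,1)) = Z/12, pi_1(L(13,1)) = Z/13.
|Z/12 x Z/13| = 12 * 13 = 156

156


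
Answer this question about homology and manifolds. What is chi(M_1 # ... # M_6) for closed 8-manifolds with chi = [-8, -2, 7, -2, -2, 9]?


For n-manifolds: chi(A#B) = chi(A) + chi(B) - chi(S^8).
chi(S^8) = 1 + (-1)^8 = 2.
chi(#) = (sum chi_i) - (6-1)*chi(S^8) = 2 - 5*2 = -8

-8


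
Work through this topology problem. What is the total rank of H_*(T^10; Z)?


b_k(T^10) = C(10,k), so the sum over k is sum_k C(10,k) = 2^10.
Total = 2^10 = 1024

1024


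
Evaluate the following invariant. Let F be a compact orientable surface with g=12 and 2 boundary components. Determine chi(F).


For a compact orientable surface with genus g and b boundary components: chi = 2 - 2g - b.
chi = 2 - 2*12 - 2 = 2 - 24 - 2 = -24

-24


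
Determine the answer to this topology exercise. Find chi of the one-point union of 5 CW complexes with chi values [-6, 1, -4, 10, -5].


chi(A v B) = chi(A) + chi(B) - 1 (one point identified).
For 5 spaces: chi = (sum chi_i) - (5 - 1).
sum = -4; chi = -4 - 4 = -8

-8


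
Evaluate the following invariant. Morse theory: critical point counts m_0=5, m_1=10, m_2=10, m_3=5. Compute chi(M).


Morse theory: chi(M) = sum_k (-1)^k m_k where m_k = #(index-k critical points).
= (5) + (-10) + (10) + (-5) = 0

0


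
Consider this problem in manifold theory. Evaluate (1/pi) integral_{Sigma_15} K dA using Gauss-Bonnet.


Gauss-Bonnet: integral K dA = 2*pi*chi(M).
chi(Sigma_15) = 2 - 2*15 = -28.
(integral K dA)/pi = 2*chi = 2*(-28) = -56

-56


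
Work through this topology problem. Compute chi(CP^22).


CP^22 has one cell in each even dimension 0, 2, ..., 2*22 (22+1 cells total).
All cells are even-dimensional, so chi = number of cells.
chi = 22 + 1 = 23

23


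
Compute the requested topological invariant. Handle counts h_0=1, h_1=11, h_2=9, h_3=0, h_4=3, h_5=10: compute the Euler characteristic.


Handles of index k contribute (-1)^k to chi (same as CW cells).
chi = (1) + (-11) + (9) + (0) + (3) + (-10) = -8

-8


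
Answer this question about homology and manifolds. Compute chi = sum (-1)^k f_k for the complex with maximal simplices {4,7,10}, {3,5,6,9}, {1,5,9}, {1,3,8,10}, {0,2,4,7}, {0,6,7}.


Enumerate all faces; f-vector: f_0=11, f_1=24, f_2=15, f_3=3.
chi = sum (-1)^k f_k = -1

-1


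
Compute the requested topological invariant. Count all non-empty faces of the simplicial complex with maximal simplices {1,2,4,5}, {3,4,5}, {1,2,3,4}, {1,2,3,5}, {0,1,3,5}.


Each maximal simplex on m vertices has 2^m - 1 nonempty faces.
Take the union (dedupe shared faces).
Total distinct faces = 36

36


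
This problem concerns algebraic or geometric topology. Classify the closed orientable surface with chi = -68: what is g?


chi = 2 - 2g for closed orientable surfaces.
-68 = 2 - 2g
2g = 2 - (-68) = 70
g = 35

35


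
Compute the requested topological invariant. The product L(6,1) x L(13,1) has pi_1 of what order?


pi_1(X x Y) = pi_1(X) x pi_1(Y).
pi_1(L(6,1)) = Z/6, pi_1(L(13,1)) = Z/13.
|Z/6 x Z/13| = 6 * 13 = 78

78


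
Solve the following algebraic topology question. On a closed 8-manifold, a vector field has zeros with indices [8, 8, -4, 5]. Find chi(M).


Poincare-Hopf: chi(M) = sum of indices of zeros.
chi = (8) + (8) + (-4) + (5) = 17

17


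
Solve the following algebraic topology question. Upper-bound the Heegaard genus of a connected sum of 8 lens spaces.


Heegaard genus satisfies g(A#B) <= g(A) + g(B).
Each lens space has g = 1.
Upper bound: 8 * 1 = 8

8


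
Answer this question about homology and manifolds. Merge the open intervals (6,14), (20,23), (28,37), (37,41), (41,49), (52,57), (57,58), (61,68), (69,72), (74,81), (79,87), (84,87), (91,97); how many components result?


Sort and merge overlapping open intervals.
Merged: (6,14), (20,23), (28,37), (37,41), (41,49), (52,57), (57,58), (61,68), (69,72), (74,87), (91,97).
Number of components = 11

11


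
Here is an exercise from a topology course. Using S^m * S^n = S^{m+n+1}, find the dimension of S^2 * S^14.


Join of spheres: S^m * S^n = S^{m+n+1}.
dim = 2 + 14 + 1 = 17

17


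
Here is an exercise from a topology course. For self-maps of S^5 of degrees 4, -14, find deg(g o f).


Degree is multiplicative under composition: deg(g o f) = deg(g) * deg(f).
= -14 * 4 = -56

-56


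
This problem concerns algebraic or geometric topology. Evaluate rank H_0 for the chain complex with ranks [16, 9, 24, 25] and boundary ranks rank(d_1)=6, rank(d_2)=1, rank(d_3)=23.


rank H_k = rank(ker d_k) - rank(im d_{k+1}).
rank(ker d_0) = rank(C_0) - rank(d_0) = 16 - 0 = 16.
rank(im d_{0+1}) = 6.
rank H_0 = 16 - 6 = 10

10


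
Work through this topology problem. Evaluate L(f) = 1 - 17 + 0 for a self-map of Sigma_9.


L(f) = tr(f_0*) - tr(f_1*) + tr(f_2*).
= 1 - (17) + (0)
= -16

-16


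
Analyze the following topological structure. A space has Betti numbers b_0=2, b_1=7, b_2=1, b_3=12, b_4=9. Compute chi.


chi = sum_k (-1)^k b_k.
= (2) + (-7) + (1) + (-12) + (9)
= -7

-7


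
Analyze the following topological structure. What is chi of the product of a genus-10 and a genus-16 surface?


chi(Sigma_10) = 2 - 2*10 = -18
chi(Sigma_16) = 2 - 2*16 = -30
chi(product) = (-18) * (-30) = 540

540


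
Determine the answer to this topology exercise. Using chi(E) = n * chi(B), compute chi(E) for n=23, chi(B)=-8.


For a finite covering: chi(E) = (number of sheets) * chi(B).
chi(E) = 23 * (-8) = -184

-184


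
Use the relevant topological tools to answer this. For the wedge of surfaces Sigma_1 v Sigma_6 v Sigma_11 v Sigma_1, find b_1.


For a wedge X v Y: reduced H_k(X v Y) = H_k(X) + H_k(Y).
Each Sigma_g contributes b_1 = 2g.
b_1 = 2 + 12 + 22 + 2 = 38

38


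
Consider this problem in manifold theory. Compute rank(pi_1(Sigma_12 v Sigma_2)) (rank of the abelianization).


For a wedge: H_1(A v B) = H_1(A) + H_1(B).
b_1(Sigma_12) = 24, b_1(Sigma_2) = 4.
b_1 = 24 + 4 = 28

28


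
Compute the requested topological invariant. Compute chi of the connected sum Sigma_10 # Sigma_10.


chi(Sigma_10) = 2 - 2*10 = -18
chi(Sigma_10) = 2 - 2*10 = -18
For surfaces: chi(A#B) = chi(A) + chi(B) - 2.
chi = -18 + -18 - 2 = -38

-38


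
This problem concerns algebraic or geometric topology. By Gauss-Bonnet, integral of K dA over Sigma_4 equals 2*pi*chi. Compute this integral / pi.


Gauss-Bonnet: integral K dA = 2*pi*chi(M).
chi(Sigma_4) = 2 - 2*4 = -6.
(integral K dA)/pi = 2*chi = 2*(-6) = -12

-12


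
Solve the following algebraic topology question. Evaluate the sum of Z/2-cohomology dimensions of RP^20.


H^k(RP^20; Z/2) = Z/2 for each 0 <= k <= 20.
Total dimension = 20 + 1 = 21

21


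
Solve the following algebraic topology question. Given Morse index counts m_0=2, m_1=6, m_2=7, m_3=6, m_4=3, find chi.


Morse theory: chi(M) = sum_k (-1)^k m_k where m_k = #(index-k critical points).
= (2) + (-6) + (7) + (-6) + (3) = 0

0


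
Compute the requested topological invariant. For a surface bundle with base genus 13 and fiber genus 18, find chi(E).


For a fiber bundle F -> E -> B (with CW structure): chi(E) = chi(B) * chi(F).
chi(Sigma_13) = -24, chi(Sigma_18) = -34.
chi(E) = (-24) * (-34) = 816

816


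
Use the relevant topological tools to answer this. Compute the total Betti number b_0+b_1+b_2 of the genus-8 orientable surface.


For Sigma_8: b_0 = 1, b_1 = 2g = 16, b_2 = 1.
Total = 1 + 16 + 1 = 18

18


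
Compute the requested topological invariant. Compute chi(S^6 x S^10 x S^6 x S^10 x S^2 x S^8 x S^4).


chi is multiplicative: chi(X x Y) = chi(X) chi(Y).
Each even-dim sphere has chi = 2. There are 7 factors.
chi = 2^7 = 128

128


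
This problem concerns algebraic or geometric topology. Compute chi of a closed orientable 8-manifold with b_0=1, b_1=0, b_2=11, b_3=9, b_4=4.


By Poincare duality b_k = b_{8-k}, so full Betti numbers: b_0=1, b_1=0, b_2=11, b_3=9, b_4=4, b_5=9, b_6=11, b_7=0, b_8=1.
chi = sum (-1)^k b_k = 10

10


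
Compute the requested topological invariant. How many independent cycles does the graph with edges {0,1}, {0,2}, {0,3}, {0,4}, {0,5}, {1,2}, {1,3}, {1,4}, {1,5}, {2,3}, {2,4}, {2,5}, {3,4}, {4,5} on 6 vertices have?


b_1 = E - V + (number of components).
E = 14, V = 6, components = 1.
b_1 = 14 - 6 + 1 = 9

9


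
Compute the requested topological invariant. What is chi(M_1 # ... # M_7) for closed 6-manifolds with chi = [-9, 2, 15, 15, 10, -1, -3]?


For n-manifolds: chi(A#B) = chi(A) + chi(B) - chi(S^6).
chi(S^6) = 1 + (-1)^6 = 2.
chi(#) = (sum chi_i) - (7-1)*chi(S^6) = 29 - 6*2 = 17

17


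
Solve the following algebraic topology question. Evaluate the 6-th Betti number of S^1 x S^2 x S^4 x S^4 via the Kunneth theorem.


Each S^d has Poincare polynomial 1 + t^d.
The product S^1 x S^2 x S^4 x S^4 has Poincare polynomial prod(1+t^d_i).
Expanding: b_0=1, b_1=1, b_2=1, b_3=1, b_4=2, b_5=2, b_6=2, b_7=2, b_8=1, b_9=1, b_10=1, b_11=1.
b_6 = 2

2


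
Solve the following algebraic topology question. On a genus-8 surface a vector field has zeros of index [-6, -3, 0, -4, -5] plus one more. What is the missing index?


Poincare-Hopf: sum of indices = chi(M).
chi(Sigma_8) = 2 - 2*8 = -14.
Sum of known indices = -18.
x = chi - (sum known) = -14 - (-18) = 4

4


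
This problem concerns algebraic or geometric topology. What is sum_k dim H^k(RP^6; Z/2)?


H^k(RP^6; Z/2) = Z/2 for each 0 <= k <= 6.
Total dimension = 6 + 1 = 7

7


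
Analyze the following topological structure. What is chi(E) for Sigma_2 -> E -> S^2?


chi(S^2) = 2 (n even), chi(Sigma_2) = 2 - 2*2 = -2.
chi(E) = 2 * (-2) = -4

-4


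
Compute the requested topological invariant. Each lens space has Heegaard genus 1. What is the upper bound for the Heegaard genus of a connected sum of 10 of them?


Heegaard genus satisfies g(A#B) <= g(A) + g(B).
Each lens space has g = 1.
Upper bound: 10 * 1 = 10

10


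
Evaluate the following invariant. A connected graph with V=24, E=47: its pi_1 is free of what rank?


For a connected graph: rank(pi_1) = b_1 = E - V + 1 = 1 - chi.
chi = V - E = 24 - 47 = -23.
rank = 1 - (-23) = 47 - 24 + 1 = 24

24


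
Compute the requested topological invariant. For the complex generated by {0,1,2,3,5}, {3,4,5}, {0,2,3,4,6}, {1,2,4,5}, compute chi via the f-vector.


Enumerate all faces; f-vector: f_0=7, f_1=19, f_2=23, f_3=11, f_4=2.
chi = sum (-1)^k f_k = 2

2


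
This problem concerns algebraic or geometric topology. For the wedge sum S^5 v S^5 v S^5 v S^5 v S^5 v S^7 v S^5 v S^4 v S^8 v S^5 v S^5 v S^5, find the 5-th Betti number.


For a wedge of spheres, H_k (k>0) is free on one generator per sphere of dimension k.
Spheres of dimension 5: count = 9.
b_5 = 9

9


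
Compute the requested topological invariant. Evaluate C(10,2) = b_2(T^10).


By the Kunneth formula, b_k(T^n) = C(n,k).
b_2(T^10) = C(10,2).
C(10,2) = 10!/(2!*8!) = 45

45


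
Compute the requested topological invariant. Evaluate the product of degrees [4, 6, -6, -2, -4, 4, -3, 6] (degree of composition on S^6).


Degree is multiplicative: deg(composition) = product of degrees.
= (4) * (6) * (-6) * (-2) * (-4) * (4) * (-3) * (6) = 82944

82944


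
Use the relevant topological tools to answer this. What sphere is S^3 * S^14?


Join of spheres: S^m * S^n = S^{m+n+1}.
dim = 3 + 14 + 1 = 18

18


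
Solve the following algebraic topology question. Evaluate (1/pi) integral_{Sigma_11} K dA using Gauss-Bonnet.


Gauss-Bonnet: integral K dA = 2*pi*chi(M).
chi(Sigma_11) = 2 - 2*11 = -20.
(integral K dA)/pi = 2*chi = 2*(-20) = -40

-40


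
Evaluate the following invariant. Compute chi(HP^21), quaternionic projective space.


HP^21 has one cell in each dimension 0, 4, ..., 4*21 (21+1 cells, all even-dim).
chi = 21 + 1 = 22

22


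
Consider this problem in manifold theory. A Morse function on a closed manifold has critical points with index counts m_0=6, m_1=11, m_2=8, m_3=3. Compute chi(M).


Morse theory: chi(M) = sum_k (-1)^k m_k where m_k = #(index-k critical points).
= (6) + (-11) + (8) + (-3) = 0

0


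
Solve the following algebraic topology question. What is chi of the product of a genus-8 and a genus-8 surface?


chi(Sigma_8) = 2 - 2*8 = -14
chi(Sigma_8) = 2 - 2*8 = -14
chi(product) = (-14) * (-14) = 196

196


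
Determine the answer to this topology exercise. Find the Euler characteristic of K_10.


K_10: V = 10, E = C(10,2) = 45.
chi = V - E = 10 - 45 = -35

-35


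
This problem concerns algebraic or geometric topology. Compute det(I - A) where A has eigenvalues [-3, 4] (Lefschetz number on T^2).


For a torus self-map: L(f) = det(I - A) where A acts on H_1.
L(f) = (1--3) * (1-4) = 4 * -3 = -12

-12


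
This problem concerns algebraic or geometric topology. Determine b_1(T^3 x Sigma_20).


pi_1(A x B) = pi_1(A) x pi_1(B); rank of abelianization = b_1.
b_1(T^3) = 3, b_1(Sigma_20) = 2*20 = 40.
b_1(product) = 3 + 40 = 43

43


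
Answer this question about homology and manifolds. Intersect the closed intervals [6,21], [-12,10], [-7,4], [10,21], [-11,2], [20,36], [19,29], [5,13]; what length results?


Intersection = [max(a_i), min(b_i)] = [20, 2].
Since 20 > 2, the intersection is empty.
Length = 0

0


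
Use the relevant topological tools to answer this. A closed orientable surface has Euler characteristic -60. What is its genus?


chi = 2 - 2g for closed orientable surfaces.
-60 = 2 - 2g
2g = 2 - (-60) = 62
g = 31

31


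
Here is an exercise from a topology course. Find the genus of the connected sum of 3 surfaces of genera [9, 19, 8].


Genus is additive under connected sum of orientable surfaces.
g = 9 + 19 + 8 = 36

36


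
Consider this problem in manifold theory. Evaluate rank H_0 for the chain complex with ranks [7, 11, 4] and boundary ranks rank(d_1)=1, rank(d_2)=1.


rank H_k = rank(ker d_k) - rank(im d_{k+1}).
rank(ker d_0) = rank(C_0) - rank(d_0) = 7 - 0 = 7.
rank(im d_{0+1}) = 1.
rank H_0 = 7 - 1 = 6

6


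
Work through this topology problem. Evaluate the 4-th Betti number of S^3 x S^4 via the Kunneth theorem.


Each S^d has Poincare polynomial 1 + t^d.
The product S^3 x S^4 has Poincare polynomial prod(1+t^d_i).
Expanding: b_0=1, b_3=1, b_4=1, b_7=1.
b_4 = 1

1


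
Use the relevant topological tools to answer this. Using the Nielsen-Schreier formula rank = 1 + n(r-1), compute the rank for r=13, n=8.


Nielsen-Schreier: an index-n subgroup of F_r is free of rank 1 + n(r-1).
Equivalently: chi(cover) = n*chi(base); chi(vee_r S^1) = 1 - 13 = -12.
chi(E) = 8*(-12) = -96; rank = 1 - chi(E) = 1 - (-96) = 97.
rank = 1 + 8*(13-1) = 1 + 96 = 97

97


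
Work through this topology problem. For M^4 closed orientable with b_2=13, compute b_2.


Poincare duality for closed orientable n-manifolds: b_k = b_{n-k}.
Here n = 4, so b_2 = b_2 = 13

13


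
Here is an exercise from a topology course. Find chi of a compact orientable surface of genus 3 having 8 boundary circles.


For a compact orientable surface with genus g and b boundary components: chi = 2 - 2g - b.
chi = 2 - 2*3 - 8 = 2 - 6 - 8 = -12

-12


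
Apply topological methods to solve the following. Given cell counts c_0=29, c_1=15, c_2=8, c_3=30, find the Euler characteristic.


chi = sum_k (-1)^k c_k.
= (-1)^0*29 + (-1)^1*15 + (-1)^2*8 + (-1)^3*30
= (29) + (-15) + (8) + (-30)
= -8

-8


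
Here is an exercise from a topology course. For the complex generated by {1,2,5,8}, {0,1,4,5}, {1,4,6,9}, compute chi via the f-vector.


Enumerate all faces; f-vector: f_0=8, f_1=16, f_2=12, f_3=3.
chi = sum (-1)^k f_k = 1

1


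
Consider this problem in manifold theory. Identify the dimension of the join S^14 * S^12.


Join of spheres: S^m * S^n = S^{m+n+1}.
dim = 14 + 12 + 1 = 27

27


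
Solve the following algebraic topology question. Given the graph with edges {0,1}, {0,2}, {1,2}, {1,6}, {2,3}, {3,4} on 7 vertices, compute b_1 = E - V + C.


b_1 = E - V + (number of components).
E = 6, V = 7, components = 2.
b_1 = 6 - 7 + 2 = 1

1


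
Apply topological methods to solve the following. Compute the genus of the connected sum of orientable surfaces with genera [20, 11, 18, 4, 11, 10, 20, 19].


Genus is additive under connected sum of orientable surfaces.
g = 20 + 11 + 18 + 4 + 11 + 10 + 20 + 19 = 113

113


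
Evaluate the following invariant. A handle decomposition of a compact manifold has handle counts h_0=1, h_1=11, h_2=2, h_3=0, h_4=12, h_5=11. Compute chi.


Handles of index k contribute (-1)^k to chi (same as CW cells).
chi = (1) + (-11) + (2) + (0) + (12) + (-11) = -7

-7


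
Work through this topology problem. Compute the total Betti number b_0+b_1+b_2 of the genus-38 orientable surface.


For Sigma_38: b_0 = 1, b_1 = 2g = 76, b_2 = 1.
Total = 1 + 76 + 1 = 78

78


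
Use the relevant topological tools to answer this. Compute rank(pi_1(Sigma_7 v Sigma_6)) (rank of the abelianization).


For a wedge: H_1(A v B) = H_1(A) + H_1(B).
b_1(Sigma_7) = 14, b_1(Sigma_6) = 12.
b_1 = 14 + 12 = 26

26


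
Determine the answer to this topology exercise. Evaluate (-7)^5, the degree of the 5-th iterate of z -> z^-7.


deg(f) = -7. Degree is multiplicative: deg(f^5) = (deg f)^5.
deg(f^5) = (-7)^5 = -16807

-16807


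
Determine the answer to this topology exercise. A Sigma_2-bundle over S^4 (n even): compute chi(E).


chi(S^4) = 2 (n even), chi(Sigma_2) = 2 - 2*2 = -2.
chi(E) = 2 * (-2) = -4

-4


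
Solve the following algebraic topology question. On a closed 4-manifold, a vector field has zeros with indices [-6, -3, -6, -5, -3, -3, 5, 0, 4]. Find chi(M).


Poincare-Hopf: chi(M) = sum of indices of zeros.
chi = (-6) + (-3) + (-6) + (-5) + (-3) + (-3) + (5) + (0) + (4) = -17

-17


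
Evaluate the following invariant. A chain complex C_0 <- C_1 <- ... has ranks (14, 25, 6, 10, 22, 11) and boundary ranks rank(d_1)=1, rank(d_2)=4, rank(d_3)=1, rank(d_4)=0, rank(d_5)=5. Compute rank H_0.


rank H_k = rank(ker d_k) - rank(im d_{k+1}).
rank(ker d_0) = rank(C_0) - rank(d_0) = 14 - 0 = 14.
rank(im d_{0+1}) = 1.
rank H_0 = 14 - 1 = 13

13


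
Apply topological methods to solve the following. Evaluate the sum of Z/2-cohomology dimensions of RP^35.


H^k(RP^35; Z/2) = Z/2 for each 0 <= k <= 35.
Total dimension = 35 + 1 = 36

36


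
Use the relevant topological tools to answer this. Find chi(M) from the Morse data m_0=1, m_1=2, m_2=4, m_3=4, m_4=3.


Morse theory: chi(M) = sum_k (-1)^k m_k where m_k = #(index-k critical points).
= (1) + (-2) + (4) + (-4) + (3) = 2

2


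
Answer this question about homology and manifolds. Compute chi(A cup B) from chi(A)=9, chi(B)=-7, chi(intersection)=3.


chi(A cup B) = chi(A) + chi(B) - chi(A cap B)
= 9 + (-7) - (3)
= -1

-1


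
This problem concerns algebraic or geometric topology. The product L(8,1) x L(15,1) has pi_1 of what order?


pi_1(X x Y) = pi_1(X) x pi_1(Y).
pi_1(L(8,1)) = Z/8, pi_1(L(15,1)) = Z/15.
|Z/8 x Z/15| = 8 * 15 = 120

120


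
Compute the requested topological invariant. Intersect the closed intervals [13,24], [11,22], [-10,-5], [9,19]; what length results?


Intersection = [max(a_i), min(b_i)] = [13, -5].
Since 13 > -5, the intersection is empty.
Length = 0

0


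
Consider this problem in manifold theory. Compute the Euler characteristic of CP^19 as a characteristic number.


For any closed oriented manifold, <e(TM),[M]> = chi(M).
chi(CP^19) = 19+1 = 20

20


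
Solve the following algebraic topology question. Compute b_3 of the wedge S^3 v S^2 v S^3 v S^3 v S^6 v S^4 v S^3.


For a wedge of spheres, H_k (k>0) is free on one generator per sphere of dimension k.
Spheres of dimension 3: count = 4.
b_3 = 4

4


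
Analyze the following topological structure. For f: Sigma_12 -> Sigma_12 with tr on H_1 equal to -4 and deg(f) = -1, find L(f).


L(f) = tr(f_0*) - tr(f_1*) + tr(f_2*).
= 1 - (-4) + (-1)
= 4

4


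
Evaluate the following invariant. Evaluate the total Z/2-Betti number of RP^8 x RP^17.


dim H^*(RP^n; Z/2) = n+1 (one Z/2 in each degree 0..n).
Total Betti number is multiplicative.
Total = (8+1) * (17+1) = 9 * 18 = 162

162


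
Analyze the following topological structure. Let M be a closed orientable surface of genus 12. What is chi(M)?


For a closed orientable surface of genus g: chi = 2 - 2g.
Here g = 12.
chi = 2 - 2*12 = 2 - 24 = -22

-22


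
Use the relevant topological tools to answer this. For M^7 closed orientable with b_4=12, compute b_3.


Poincare duality for closed orientable n-manifolds: b_k = b_{n-k}.
Here n = 7, so b_3 = b_4 = 12

12


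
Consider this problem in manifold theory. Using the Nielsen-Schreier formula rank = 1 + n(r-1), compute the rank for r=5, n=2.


Nielsen-Schreier: an index-n subgroup of F_r is free of rank 1 + n(r-1).
Equivalently: chi(cover) = n*chi(base); chi(vee_r S^1) = 1 - 5 = -4.
chi(E) = 2*(-4) = -8; rank = 1 - chi(E) = 1 - (-8) = 9.
rank = 1 + 2*(5-1) = 1 + 8 = 9

9


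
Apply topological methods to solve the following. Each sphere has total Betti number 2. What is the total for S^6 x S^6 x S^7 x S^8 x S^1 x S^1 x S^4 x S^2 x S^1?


Total Betti number is multiplicative under products.
Each S^d (d>=1) has total Betti number 2.
There are 9 sphere factors.
Total = 2^9 = 512

512


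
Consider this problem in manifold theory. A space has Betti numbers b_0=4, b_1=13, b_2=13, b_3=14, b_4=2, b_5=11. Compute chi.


chi = sum_k (-1)^k b_k.
= (4) + (-13) + (13) + (-14) + (2) + (-11)
= -19

-19


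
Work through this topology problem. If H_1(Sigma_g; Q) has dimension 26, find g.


For a closed orientable surface: b_1 = 2g.
26 = 2g
g = 26 / 2 = 13

13


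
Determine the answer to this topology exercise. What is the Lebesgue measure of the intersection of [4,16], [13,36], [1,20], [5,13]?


Intersection = [max(a_i), min(b_i)] = [13, 13].
Length = 13 - 13 = 0

0


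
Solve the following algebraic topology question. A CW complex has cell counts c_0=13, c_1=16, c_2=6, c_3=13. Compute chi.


chi = sum_k (-1)^k c_k.
= (-1)^0*13 + (-1)^1*16 + (-1)^2*6 + (-1)^3*13
= (13) + (-16) + (6) + (-13)
= -10

-10


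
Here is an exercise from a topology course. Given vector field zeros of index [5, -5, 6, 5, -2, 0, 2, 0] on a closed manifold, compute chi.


Poincare-Hopf: chi(M) = sum of indices of zeros.
chi = (5) + (-5) + (6) + (5) + (-2) + (0) + (2) + (0) = 11

11


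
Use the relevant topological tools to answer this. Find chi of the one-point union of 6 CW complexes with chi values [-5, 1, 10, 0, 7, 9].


chi(A v B) = chi(A) + chi(B) - 1 (one point identified).
For 6 spaces: chi = (sum chi_i) - (6 - 1).
sum = 22; chi = 22 - 5 = 17

17


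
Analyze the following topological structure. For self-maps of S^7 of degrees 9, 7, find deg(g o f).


Degree is multiplicative under composition: deg(g o f) = deg(g) * deg(f).
= 7 * 9 = 63

63


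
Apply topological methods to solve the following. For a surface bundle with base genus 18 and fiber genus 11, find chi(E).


For a fiber bundle F -> E -> B (with CW structure): chi(E) = chi(B) * chi(F).
chi(Sigma_18) = -34, chi(Sigma_11) = -20.
chi(E) = (-34) * (-20) = 680

680


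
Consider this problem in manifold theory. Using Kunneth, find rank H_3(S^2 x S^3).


Each S^d has Poincare polynomial 1 + t^d.
The product S^2 x S^3 has Poincare polynomial prod(1+t^d_i).
Expanding: b_0=1, b_2=1, b_3=1, b_5=1.
b_3 = 1

1


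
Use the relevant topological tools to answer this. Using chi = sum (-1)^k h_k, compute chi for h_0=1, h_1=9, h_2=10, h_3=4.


Handles of index k contribute (-1)^k to chi (same as CW cells).
chi = (1) + (-9) + (10) + (-4) = -2

-2


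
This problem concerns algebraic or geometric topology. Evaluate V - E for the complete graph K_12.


K_12: V = 12, E = C(12,2) = 66.
chi = V - E = 12 - 66 = -54

-54


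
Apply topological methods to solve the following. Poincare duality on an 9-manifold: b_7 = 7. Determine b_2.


Poincare duality for closed orientable n-manifolds: b_k = b_{n-k}.
Here n = 9, so b_2 = b_7 = 7

7


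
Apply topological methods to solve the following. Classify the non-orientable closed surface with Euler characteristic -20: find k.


chi = 2 - k for closed non-orientable surfaces with k crosscaps.
-20 = 2 - k
k = 2 - (-20) = 22

22


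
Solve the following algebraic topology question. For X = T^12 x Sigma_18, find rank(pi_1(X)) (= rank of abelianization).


pi_1(A x B) = pi_1(A) x pi_1(B); rank of abelianization = b_1.
b_1(T^12) = 12, b_1(Sigma_18) = 2*18 = 36.
b_1(product) = 12 + 36 = 48

48


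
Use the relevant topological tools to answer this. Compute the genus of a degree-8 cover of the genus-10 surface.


For an n-sheeted cover: chi(E) = n * chi(B).
chi(Sigma_10) = 2 - 2*10 = -18.
chi(E) = 8 * (-18) = -144.
genus(E) = (2 - chi(E))/2 = (2 - (-144))/2 = 146/2 = 73

73


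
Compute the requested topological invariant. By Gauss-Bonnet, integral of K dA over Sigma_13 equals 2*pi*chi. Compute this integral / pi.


Gauss-Bonnet: integral K dA = 2*pi*chi(M).
chi(Sigma_13) = 2 - 2*13 = -24.
(integral K dA)/pi = 2*chi = 2*(-24) = -48

-48


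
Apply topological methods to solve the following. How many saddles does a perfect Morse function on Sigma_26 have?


A perfect Morse function has m_k = b_k.
For Sigma_26: b_0=1, b_1=2g=52, b_2=1.
Saddles m_1 = 2g = 52

52


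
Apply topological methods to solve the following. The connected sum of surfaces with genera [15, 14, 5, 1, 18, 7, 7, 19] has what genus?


Genus is additive under connected sum of orientable surfaces.
g = 15 + 14 + 5 + 1 + 18 + 7 + 7 + 19 = 86

86


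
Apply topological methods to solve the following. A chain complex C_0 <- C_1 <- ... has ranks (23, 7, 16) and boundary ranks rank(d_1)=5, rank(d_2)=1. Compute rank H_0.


rank H_k = rank(ker d_k) - rank(im d_{k+1}).
rank(ker d_0) = rank(C_0) - rank(d_0) = 23 - 0 = 23.
rank(im d_{0+1}) = 5.
rank H_0 = 23 - 5 = 18

18


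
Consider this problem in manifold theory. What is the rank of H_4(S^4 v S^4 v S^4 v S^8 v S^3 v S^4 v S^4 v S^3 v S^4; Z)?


For a wedge of spheres, H_k (k>0) is free on one generator per sphere of dimension k.
Spheres of dimension 4: count = 6.
b_4 = 6

6


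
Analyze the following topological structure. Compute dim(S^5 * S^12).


Join of spheres: S^m * S^n = S^{m+n+1}.
dim = 5 + 12 + 1 = 18

18


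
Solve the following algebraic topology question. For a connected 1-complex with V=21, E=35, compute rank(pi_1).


For a connected graph: rank(pi_1) = b_1 = E - V + 1 = 1 - chi.
chi = V - E = 21 - 35 = -14.
rank = 1 - (-14) = 35 - 21 + 1 = 15

15


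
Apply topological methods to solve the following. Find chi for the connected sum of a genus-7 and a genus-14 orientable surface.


chi(Sigma_7) = 2 - 2*7 = -12
chi(Sigma_14) = 2 - 2*14 = -26
For surfaces: chi(A#B) = chi(A) + chi(B) - 2.
chi = -12 + -26 - 2 = -40

-40


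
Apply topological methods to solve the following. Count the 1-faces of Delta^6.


Delta^6 has 6+1 vertices. A 1-face is a choice of 1+1 vertices.
f_1 = C(6+1, 1+1) = C(7,2) = 21

21


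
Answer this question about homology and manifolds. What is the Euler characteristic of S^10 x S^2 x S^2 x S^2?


chi is multiplicative: chi(X x Y) = chi(X) chi(Y).
Each even-dim sphere has chi = 2. There are 4 factors.
chi = 2^4 = 16

16


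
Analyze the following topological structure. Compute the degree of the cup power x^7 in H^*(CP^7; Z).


|x| = 2 in H^*(CP^n).
|x^7| = 7 * |x| = 7 * 2 = 14

14


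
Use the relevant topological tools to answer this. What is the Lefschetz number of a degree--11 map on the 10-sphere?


On S^10: L(f) = tr(f_0*) + (-1)^10 tr(f_10*) = 1 + (-1)^10 * deg(f).
L(f) = 1 + (-1)^10 * -11 = 1 + -11 = -10

-10


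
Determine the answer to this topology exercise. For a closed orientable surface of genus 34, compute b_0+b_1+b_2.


For Sigma_34: b_0 = 1, b_1 = 2g = 68, b_2 = 1.
Total = 1 + 68 + 1 = 70

70


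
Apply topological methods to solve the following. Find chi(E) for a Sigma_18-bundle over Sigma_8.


For a fiber bundle F -> E -> B (with CW structure): chi(E) = chi(B) * chi(F).
chi(Sigma_8) = -14, chi(Sigma_18) = -34.
chi(E) = (-14) * (-34) = 476

476


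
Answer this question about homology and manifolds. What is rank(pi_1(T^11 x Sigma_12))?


pi_1(A x B) = pi_1(A) x pi_1(B); rank of abelianization = b_1.
b_1(T^11) = 11, b_1(Sigma_12) = 2*12 = 24.
b_1(product) = 11 + 24 = 35

35


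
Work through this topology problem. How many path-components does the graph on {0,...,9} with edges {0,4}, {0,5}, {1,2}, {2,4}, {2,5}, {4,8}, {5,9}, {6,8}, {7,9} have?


Run DFS/union-find over 10 vertices.
V = 10, E = 9.
Number of components = 2

2


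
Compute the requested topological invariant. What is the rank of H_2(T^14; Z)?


By the Kunneth formula, b_k(T^n) = C(n,k).
b_2(T^14) = C(14,2).
C(14,2) = 14!/(2!*12!) = 91

91


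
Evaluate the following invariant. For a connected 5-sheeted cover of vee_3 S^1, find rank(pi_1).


Nielsen-Schreier: an index-n subgroup of F_r is free of rank 1 + n(r-1).
Equivalently: chi(cover) = n*chi(base); chi(vee_r S^1) = 1 - 3 = -2.
chi(E) = 5*(-2) = -10; rank = 1 - chi(E) = 1 - (-10) = 11.
rank = 1 + 5*(3-1) = 1 + 10 = 11

11


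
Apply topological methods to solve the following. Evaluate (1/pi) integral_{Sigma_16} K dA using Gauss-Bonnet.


Gauss-Bonnet: integral K dA = 2*pi*chi(M).
chi(Sigma_16) = 2 - 2*16 = -30.
(integral K dA)/pi = 2*chi = 2*(-30) = -60

-60


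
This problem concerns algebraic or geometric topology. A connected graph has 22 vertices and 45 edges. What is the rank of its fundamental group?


For a connected graph: rank(pi_1) = b_1 = E - V + 1 = 1 - chi.
chi = V - E = 22 - 45 = -23.
rank = 1 - (-23) = 45 - 22 + 1 = 24

24


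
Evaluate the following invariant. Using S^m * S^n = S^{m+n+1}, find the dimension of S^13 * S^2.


Join of spheres: S^m * S^n = S^{m+n+1}.
dim = 13 + 2 + 1 = 16

16


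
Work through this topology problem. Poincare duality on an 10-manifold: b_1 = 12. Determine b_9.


Poincare duality for closed orientable n-manifolds: b_k = b_{n-k}.
Here n = 10, so b_9 = b_1 = 12

12


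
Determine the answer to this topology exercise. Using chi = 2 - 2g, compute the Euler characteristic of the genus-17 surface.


For a closed orientable surface of genus g: chi = 2 - 2g.
Here g = 17.
chi = 2 - 2*17 = 2 - 34 = -32

-32


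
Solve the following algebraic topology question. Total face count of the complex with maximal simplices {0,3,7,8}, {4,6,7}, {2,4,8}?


Each maximal simplex on m vertices has 2^m - 1 nonempty faces.
Take the union (dedupe shared faces).
Total distinct faces = 26

26


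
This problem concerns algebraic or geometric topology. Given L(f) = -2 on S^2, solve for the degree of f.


L(f) = 1 + (-1)^2 deg(f) on S^2.
-2 = 1 + (-1)^2 * deg(f)
(-1)^2 * deg(f) = -3
deg(f) = -3

-3


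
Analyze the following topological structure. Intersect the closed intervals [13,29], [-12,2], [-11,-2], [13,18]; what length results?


Intersection = [max(a_i), min(b_i)] = [13, -2].
Since 13 > -2, the intersection is empty.
Length = 0

0


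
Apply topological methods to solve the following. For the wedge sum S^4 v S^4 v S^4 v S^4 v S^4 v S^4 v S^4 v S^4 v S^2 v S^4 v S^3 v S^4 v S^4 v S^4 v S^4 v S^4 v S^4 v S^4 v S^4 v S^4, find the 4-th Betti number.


For a wedge of spheres, H_k (k>0) is free on one generator per sphere of dimension k.
Spheres of dimension 4: count = 18.
b_4 = 18

18


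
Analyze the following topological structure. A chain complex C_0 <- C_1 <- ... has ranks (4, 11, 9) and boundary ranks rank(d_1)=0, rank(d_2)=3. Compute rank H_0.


rank H_k = rank(ker d_k) - rank(im d_{k+1}).
rank(ker d_0) = rank(C_0) - rank(d_0) = 4 - 0 = 4.
rank(im d_{0+1}) = 0.
rank H_0 = 4 - 0 = 4

4


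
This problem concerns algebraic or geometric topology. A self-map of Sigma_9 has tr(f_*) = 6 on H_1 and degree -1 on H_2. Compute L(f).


L(f) = tr(f_0*) - tr(f_1*) + tr(f_2*).
= 1 - (6) + (-1)
= -6

-6


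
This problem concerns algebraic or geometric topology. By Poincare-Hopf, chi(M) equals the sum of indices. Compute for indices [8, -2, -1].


Poincare-Hopf: chi(M) = sum of indices of zeros.
chi = (8) + (-2) + (-1) = 5

5


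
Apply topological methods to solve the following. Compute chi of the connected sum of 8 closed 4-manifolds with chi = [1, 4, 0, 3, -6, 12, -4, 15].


For n-manifolds: chi(A#B) = chi(A) + chi(B) - chi(S^4).
chi(S^4) = 1 + (-1)^4 = 2.
chi(#) = (sum chi_i) - (8-1)*chi(S^4) = 25 - 7*2 = 11

11


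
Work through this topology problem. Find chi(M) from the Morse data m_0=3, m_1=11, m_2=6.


Morse theory: chi(M) = sum_k (-1)^k m_k where m_k = #(index-k critical points).
= (3) + (-11) + (6) = -2

-2


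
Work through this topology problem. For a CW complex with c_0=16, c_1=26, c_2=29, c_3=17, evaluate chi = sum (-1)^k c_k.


chi = sum_k (-1)^k c_k.
= (-1)^0*16 + (-1)^1*26 + (-1)^2*29 + (-1)^3*17
= (16) + (-26) + (29) + (-17)
= 2

2


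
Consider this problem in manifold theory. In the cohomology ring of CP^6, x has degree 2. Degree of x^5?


|x| = 2 in H^*(CP^n).
|x^5| = 5 * |x| = 5 * 2 = 10

10


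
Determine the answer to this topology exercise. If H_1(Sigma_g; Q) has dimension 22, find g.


For a closed orientable surface: b_1 = 2g.
22 = 2g
g = 22 / 2 = 11

11


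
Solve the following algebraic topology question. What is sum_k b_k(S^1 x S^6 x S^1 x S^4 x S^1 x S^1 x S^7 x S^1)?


Total Betti number is multiplicative under products.
Each S^d (d>=1) has total Betti number 2.
There are 8 sphere factors.
Total = 2^8 = 256

256


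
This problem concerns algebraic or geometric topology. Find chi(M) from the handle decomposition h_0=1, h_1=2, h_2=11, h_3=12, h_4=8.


Handles of index k contribute (-1)^k to chi (same as CW cells).
chi = (1) + (-2) + (11) + (-12) + (8) = 6

6


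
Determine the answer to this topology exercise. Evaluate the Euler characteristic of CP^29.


CP^29 has one cell in each even dimension 0, 2, ..., 2*29 (29+1 cells total).
All cells are even-dimensional, so chi = number of cells.
chi = 29 + 1 = 30

30


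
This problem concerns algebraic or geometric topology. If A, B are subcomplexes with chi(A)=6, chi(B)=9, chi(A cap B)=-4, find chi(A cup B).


chi(A cup B) = chi(A) + chi(B) - chi(A cap B)
= 6 + (9) - (-4)
= 19

19


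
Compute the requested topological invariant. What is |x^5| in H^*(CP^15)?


|x| = 2 in H^*(CP^n).
|x^5| = 5 * |x| = 5 * 2 = 10

10


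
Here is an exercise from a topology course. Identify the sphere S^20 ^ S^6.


S^m ^ S^n = S^{m+n}.
k = 20 + 6 = 26

26


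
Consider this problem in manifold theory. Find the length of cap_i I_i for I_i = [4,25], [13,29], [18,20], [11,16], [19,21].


Intersection = [max(a_i), min(b_i)] = [19, 16].
Since 19 > 16, the intersection is empty.
Length = 0

0


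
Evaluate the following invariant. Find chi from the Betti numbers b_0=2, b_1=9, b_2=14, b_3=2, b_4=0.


chi = sum_k (-1)^k b_k.
= (2) + (-9) + (14) + (-2) + (0)
= 5

5


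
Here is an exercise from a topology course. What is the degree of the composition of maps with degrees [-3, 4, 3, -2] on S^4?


Degree is multiplicative: deg(composition) = product of degrees.
= (-3) * (4) * (3) * (-2) = 72

72


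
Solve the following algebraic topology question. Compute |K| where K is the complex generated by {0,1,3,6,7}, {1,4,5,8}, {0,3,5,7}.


Each maximal simplex on m vertices has 2^m - 1 nonempty faces.
Take the union (dedupe shared faces).
Total distinct faces = 52

52


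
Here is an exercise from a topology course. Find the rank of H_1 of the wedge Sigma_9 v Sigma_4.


For a wedge: H_1(A v B) = H_1(A) + H_1(B).
b_1(Sigma_9) = 18, b_1(Sigma_4) = 8.
b_1 = 18 + 8 = 26

26


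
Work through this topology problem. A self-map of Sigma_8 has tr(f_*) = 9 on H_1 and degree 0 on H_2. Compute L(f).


L(f) = tr(f_0*) - tr(f_1*) + tr(f_2*).
= 1 - (9) + (0)
= -8

-8


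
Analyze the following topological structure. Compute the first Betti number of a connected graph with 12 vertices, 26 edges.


For a connected graph: rank(pi_1) = b_1 = E - V + 1 = 1 - chi.
chi = V - E = 12 - 26 = -14.
rank = 1 - (-14) = 26 - 12 + 1 = 15

15


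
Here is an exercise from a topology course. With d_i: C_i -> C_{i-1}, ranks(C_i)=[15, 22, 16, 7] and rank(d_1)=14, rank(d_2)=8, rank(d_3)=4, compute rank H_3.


rank H_k = rank(ker d_k) - rank(im d_{k+1}).
rank(ker d_3) = rank(C_3) - rank(d_3) = 7 - 4 = 3.
rank(im d_{3+1}) = 0.
rank H_3 = 3 - 0 = 3

3


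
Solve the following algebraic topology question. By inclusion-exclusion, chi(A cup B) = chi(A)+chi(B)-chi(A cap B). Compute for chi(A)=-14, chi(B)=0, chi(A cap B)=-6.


chi(A cup B) = chi(A) + chi(B) - chi(A cap B)
= -14 + (0) - (-6)
= -8

-8


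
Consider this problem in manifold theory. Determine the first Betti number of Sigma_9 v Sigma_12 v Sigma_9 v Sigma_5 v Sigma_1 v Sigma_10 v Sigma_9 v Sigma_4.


For a wedge X v Y: reduced H_k(X v Y) = H_k(X) + H_k(Y).
Each Sigma_g contributes b_1 = 2g.
b_1 = 18 + 24 + 18 + 10 + 2 + 20 + 18 + 8 = 118

118


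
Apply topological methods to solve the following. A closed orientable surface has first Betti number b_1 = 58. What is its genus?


For a closed orientable surface: b_1 = 2g.
58 = 2g
g = 58 / 2 = 29

29


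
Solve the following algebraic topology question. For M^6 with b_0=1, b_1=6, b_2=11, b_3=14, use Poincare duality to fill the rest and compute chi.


By Poincare duality b_k = b_{6-k}, so full Betti numbers: b_0=1, b_1=6, b_2=11, b_3=14, b_4=11, b_5=6, b_6=1.
chi = sum (-1)^k b_k = -2

-2
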